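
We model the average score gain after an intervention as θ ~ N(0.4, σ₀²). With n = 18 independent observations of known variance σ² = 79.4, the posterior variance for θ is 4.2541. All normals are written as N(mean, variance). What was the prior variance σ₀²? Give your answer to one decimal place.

σ₀² = 119.5

For the Normal–Normal model with known σ², precisions add: τ_n = τ₀ + n/σ².
So 1/σ₀² = 1/4.2541 − 18/79.4 = 0.235067 − 0.226700 = 0.008367.
Hence σ₀² = 1/0.008367 ≈ 119.5.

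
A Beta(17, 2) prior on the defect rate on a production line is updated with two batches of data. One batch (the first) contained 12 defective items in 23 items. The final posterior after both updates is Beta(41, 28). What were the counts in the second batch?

12 defective items and 15 good items

Sequential conjugate updates are equivalent to a single update on the pooled data, so total successes = posterior α − prior α and total failures = posterior β − prior β.
Total across both batches: 41−17=24 defective items, 28−2=26 good items.
Subtract the first batch: 24−12=12 defective items and 26−11=15 good items.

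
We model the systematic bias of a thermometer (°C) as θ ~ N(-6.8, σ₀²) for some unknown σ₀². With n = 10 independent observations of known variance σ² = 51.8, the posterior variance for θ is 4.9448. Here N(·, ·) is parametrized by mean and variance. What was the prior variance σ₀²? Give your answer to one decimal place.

σ₀² = 108.9

For the Normal–Normal model with known σ², precisions add: τ_n = τ₀ + n/σ².
So 1/σ₀² = 1/4.9448 − 10/51.8 = 0.202233 − 0.193050 = 0.009183.
Hence σ₀² = 1/0.009183 ≈ 108.9.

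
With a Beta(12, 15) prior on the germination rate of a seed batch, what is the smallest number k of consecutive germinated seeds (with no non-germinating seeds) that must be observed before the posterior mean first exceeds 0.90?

After k germinated seeds and 0 non-germinating seeds the posterior is Beta(12+k, 15), with mean (12+k)/(12+15+k).
Set (12+k)/(27+k) > 0.90 and solve: k > (0.90·27 − 12)/(1 − 0.90) = 123.000.
The smallest integer exceeding 123.000 is 124.

k = 124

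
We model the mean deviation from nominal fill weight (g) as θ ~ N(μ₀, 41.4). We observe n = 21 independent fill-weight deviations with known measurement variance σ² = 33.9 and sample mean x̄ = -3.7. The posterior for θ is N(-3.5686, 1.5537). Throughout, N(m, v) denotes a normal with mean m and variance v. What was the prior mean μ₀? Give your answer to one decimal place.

μ₀ = -0.2

With known observation variance, the Normal–Normal posterior has precision τ_n = τ₀ + n/σ² and mean μ_n = (τ₀μ₀ + (n/σ²)x̄)/τ_n.
Here τ₀ = 1/41.4 = 0.024155 and τ_data = 21/33.9 = 0.619469, so τ_n = 0.643624.
Rearranging for μ₀: μ₀ = (μ_n·τ_n − τ_data·x̄)/τ₀ = (-3.5686·0.643624 − 0.619469·-3.7) / 0.024155 = -0.004801/0.024155 ≈ -0.2.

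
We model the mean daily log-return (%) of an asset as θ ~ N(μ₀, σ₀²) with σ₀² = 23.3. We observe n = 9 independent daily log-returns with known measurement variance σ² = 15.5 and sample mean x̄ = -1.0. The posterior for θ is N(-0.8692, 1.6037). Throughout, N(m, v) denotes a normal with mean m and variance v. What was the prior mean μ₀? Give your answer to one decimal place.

With known observation variance, the Normal–Normal posterior has precision τ_n = τ₀ + n/σ² and mean μ_n = (τ₀μ₀ + (n/σ²)x̄)/τ_n.
Here τ₀ = 1/23.3 = 0.042918 and τ_data = 9/15.5 = 0.580645, so τ_n = 0.623563.
Rearranging for μ₀: μ₀ = (μ_n·τ_n − τ_data·x̄)/τ₀ = (-0.8692·0.623563 − 0.580645·-1.0) / 0.042918 = 0.038644/0.042918 ≈ 0.9.

μ₀ = 0.9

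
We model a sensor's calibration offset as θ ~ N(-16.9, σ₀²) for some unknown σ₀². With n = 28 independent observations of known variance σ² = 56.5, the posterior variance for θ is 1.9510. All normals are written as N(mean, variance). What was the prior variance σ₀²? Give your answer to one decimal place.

For the Normal–Normal model with known σ², precisions add: τ_n = τ₀ + n/σ².
So 1/σ₀² = 1/1.9510 − 28/56.5 = 0.512558 − 0.495575 = 0.016983.
Hence σ₀² = 1/0.016983 ≈ 58.9.

σ₀² = 58.9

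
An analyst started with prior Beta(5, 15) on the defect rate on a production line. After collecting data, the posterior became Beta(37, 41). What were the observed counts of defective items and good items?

A Beta(a, b) prior with s successes and f failures in binomial data gives a Beta(a+s, b+f) posterior.
So s = 37 − 5 = 32 and f = 41 − 15 = 26.

32 defective items and 26 good items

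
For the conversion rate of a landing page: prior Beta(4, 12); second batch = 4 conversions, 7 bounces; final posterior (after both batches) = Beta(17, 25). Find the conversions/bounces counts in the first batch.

Because Beta–binomial updating is additive in the counts, the combined data contributed (α_post−α_prior, β_post−β_prior) successes and failures.
Total across both batches: 17−4=13 conversions, 25−12=13 bounces.
Subtract the second batch: 13−4=9 conversions and 13−7=6 bounces.

9 conversions and 6 bounces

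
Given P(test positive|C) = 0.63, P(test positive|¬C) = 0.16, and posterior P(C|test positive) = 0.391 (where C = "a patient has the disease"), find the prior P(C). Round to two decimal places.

P(C) = 0.14

In odds form, posterior odds = prior odds × likelihood ratio, so prior odds = posterior odds ÷ LR.
Posterior odds = 0.391/(1−0.391) = 0.6420. LR = 0.63/0.16 = 3.9375.
Prior odds = 0.6420/3.9375 = 0.1630, so P(C) = 0.1630/(1+0.1630) ≈ 0.14.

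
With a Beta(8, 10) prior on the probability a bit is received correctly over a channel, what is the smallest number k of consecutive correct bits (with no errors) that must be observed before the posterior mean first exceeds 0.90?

After k correct bits and 0 errors the posterior is Beta(8+k, 10), with mean (8+k)/(8+10+k).
Set (8+k)/(18+k) > 0.90 and solve: k > (0.90·18 − 8)/(1 − 0.90) = 82.000.
The smallest integer exceeding 82.000 is 83, and checking k=83: (91)/(101) = 0.9010 > 0.90.

k = 83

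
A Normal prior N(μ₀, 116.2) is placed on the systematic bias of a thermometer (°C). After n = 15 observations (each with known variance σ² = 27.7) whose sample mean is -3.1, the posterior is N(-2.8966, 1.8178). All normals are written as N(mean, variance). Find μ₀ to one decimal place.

With known observation variance, the Normal–Normal posterior has precision τ_n = τ₀ + n/σ² and mean μ_n = (τ₀μ₀ + (n/σ²)x̄)/τ_n.
Here τ₀ = 1/116.2 = 0.008606 and τ_data = 15/27.7 = 0.541516, so τ_n = 0.550122.
Rearranging for μ₀: μ₀ = (μ_n·τ_n − τ_data·x̄)/τ₀ = (-2.8966·0.550122 − 0.541516·-3.1) / 0.008606 = 0.085216/0.008606 ≈ 9.9.

μ₀ = 9.9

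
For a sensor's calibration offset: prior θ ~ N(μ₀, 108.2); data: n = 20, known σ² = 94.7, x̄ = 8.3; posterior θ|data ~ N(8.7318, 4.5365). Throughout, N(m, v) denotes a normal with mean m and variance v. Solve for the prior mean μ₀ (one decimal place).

The posterior mean is a precision-weighted average: μ_n = (τ₀μ₀ + τ_data·x̄)/(τ₀+τ_data), with τ₀=1/σ₀² and τ_data=n/σ².
Here τ₀ = 1/108.2 = 0.009242 and τ_data = 20/94.7 = 0.211193, so τ_n = 0.220435.
Rearranging for μ₀: μ₀ = (μ_n·τ_n − τ_data·x̄)/τ₀ = (8.7318·0.220435 − 0.211193·8.3) / 0.009242 = 0.171892/0.009242 ≈ 18.6.

μ₀ = 18.6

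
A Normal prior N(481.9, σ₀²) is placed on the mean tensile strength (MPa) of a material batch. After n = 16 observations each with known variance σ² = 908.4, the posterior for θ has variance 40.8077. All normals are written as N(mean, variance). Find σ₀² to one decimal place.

σ₀² = 145.1

Posterior precision equals prior precision plus data precision: 1/σ_n² = 1/σ₀² + n/σ².
So 1/σ₀² = 1/40.8077 − 16/908.4 = 0.024505 − 0.017613 = 0.006892.
Hence σ₀² = 1/0.006892 ≈ 145.1.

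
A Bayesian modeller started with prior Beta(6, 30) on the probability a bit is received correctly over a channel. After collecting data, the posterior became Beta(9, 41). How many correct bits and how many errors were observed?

3 correct bits and 11 errors

Under Beta–binomial conjugacy the posterior parameters are (α+s, β+f).
So s = 9 − 6 = 3 and f = 41 − 30 = 11.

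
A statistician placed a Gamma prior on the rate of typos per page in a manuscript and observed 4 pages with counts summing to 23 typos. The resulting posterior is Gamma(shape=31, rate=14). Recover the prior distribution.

Gamma(shape=8, rate=10)

Gamma–Poisson conjugacy: posterior shape = α + Σxᵢ, posterior rate = β + n.
So α = 31 − 23 = 8 and β = 14 − 4 = 10.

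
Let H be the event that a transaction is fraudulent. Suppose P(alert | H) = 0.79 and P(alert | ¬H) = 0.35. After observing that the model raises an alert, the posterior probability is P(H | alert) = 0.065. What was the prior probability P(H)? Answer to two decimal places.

P(H) = 0.03

In odds form, posterior odds = prior odds × likelihood ratio, so prior odds = posterior odds ÷ LR.
Posterior odds = 0.065/(1−0.065) = 0.0695. LR = 0.79/0.35 = 2.2571.
Prior odds = 0.0695/2.2571 = 0.0308, so P(H) = 0.0308/(1+0.0308) ≈ 0.03.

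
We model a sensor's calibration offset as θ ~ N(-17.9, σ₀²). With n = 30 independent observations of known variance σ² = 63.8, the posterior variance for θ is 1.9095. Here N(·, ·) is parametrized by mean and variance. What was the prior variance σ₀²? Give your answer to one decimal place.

σ₀² = 18.7

Posterior precision equals prior precision plus data precision: 1/σ_n² = 1/σ₀² + n/σ².
So 1/σ₀² = 1/1.9095 − 30/63.8 = 0.523697 − 0.470219 = 0.053478.
Hence σ₀² = 1/0.053478 ≈ 18.7.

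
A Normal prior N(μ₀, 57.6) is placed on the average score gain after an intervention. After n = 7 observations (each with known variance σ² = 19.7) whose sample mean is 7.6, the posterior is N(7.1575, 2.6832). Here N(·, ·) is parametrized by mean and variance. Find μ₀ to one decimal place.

The posterior mean is a precision-weighted average: μ_n = (τ₀μ₀ + τ_data·x̄)/(τ₀+τ_data), with τ₀=1/σ₀² and τ_data=n/σ².
Here τ₀ = 1/57.6 = 0.017361 and τ_data = 7/19.7 = 0.355330, so τ_n = 0.372691.
Rearranging for μ₀: μ₀ = (μ_n·τ_n − τ_data·x̄)/τ₀ = (7.1575·0.372691 − 0.355330·7.6) / 0.017361 = -0.032972/0.017361 ≈ -1.9.

μ₀ = -1.9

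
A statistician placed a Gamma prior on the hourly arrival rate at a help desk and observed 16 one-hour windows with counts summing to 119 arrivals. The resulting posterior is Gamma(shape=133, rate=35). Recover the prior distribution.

Gamma–Poisson conjugacy: posterior shape = α + Σxᵢ, posterior rate = β + n.
So α = 133 − 119 = 14 and β = 35 − 16 = 19.

Gamma(shape=14, rate=19)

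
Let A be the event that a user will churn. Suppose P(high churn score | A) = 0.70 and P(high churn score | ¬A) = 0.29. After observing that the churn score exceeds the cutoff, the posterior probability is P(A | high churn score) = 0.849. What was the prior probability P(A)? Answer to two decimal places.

P(A) = 0.70

Bayes' rule in odds form gives O(A|E) = O(A)·[P(E|A)/P(E|¬A)], hence O(A) = O(A|E)/LR.
Posterior odds = 0.849/(1−0.849) = 5.6225. LR = 0.70/0.29 = 2.4138.
Prior odds = 5.6225/2.4138 = 2.3293, so P(A) = 2.3293/(1+2.3293) ≈ 0.70.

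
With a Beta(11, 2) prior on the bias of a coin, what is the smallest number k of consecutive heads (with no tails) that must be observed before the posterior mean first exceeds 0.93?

k = 16

After k heads and 0 tails the posterior is Beta(11+k, 2), with mean (11+k)/(11+2+k).
Set (11+k)/(13+k) > 0.93 and solve: k > (0.93·13 − 11)/(1 − 0.93) = 15.571.
The smallest integer exceeding 15.571 is 16.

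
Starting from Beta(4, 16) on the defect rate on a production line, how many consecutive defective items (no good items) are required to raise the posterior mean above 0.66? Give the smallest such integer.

After k defective items and 0 good items the posterior is Beta(4+k, 16), with mean (4+k)/(4+16+k).
Set (4+k)/(20+k) > 0.66 and solve: k > (0.66·20 − 4)/(1 − 0.66) = 27.059.
The smallest integer exceeding 27.059 is 28, and checking k=28: (32)/(48) = 0.6667 > 0.66.

k = 28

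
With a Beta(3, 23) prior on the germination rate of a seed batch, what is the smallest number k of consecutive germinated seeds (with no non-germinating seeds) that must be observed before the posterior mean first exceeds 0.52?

k = 22

After k germinated seeds and 0 non-germinating seeds the posterior is Beta(3+k, 23), with mean (3+k)/(3+23+k).
Set (3+k)/(26+k) > 0.52 and solve: k > (0.52·26 − 3)/(1 − 0.52) = 21.917.
The smallest integer exceeding 21.917 is 22, and checking k=22: (25)/(48) = 0.5208 > 0.52.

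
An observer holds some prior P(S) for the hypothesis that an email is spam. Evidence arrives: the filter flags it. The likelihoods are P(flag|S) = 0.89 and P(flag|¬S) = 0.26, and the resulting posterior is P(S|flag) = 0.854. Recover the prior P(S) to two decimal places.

P(S) = 0.63

Bayes' rule in odds form gives O(S|E) = O(S)·[P(E|S)/P(E|¬S)], hence O(S) = O(S|E)/LR.
Posterior odds = 0.854/(1−0.854) = 5.8493. LR = 0.89/0.26 = 3.4231.
Prior odds = 5.8493/3.4231 = 1.7088, so P(S) = 1.7088/(1+1.7088) ≈ 0.63.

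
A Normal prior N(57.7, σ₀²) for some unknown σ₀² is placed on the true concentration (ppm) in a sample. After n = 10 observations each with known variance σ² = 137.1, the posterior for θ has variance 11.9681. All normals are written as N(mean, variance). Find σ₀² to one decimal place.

For the Normal–Normal model with known σ², precisions add: τ_n = τ₀ + n/σ².
So 1/σ₀² = 1/11.9681 − 10/137.1 = 0.083555 − 0.072939 = 0.010616.
Hence σ₀² = 1/0.010616 ≈ 94.2.

σ₀² = 94.2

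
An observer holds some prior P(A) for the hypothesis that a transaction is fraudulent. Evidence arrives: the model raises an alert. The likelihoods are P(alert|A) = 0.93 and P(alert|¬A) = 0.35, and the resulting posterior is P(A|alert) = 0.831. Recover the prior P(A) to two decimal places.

P(A) = 0.65

Bayes' rule in odds form gives O(A|E) = O(A)·[P(E|A)/P(E|¬A)], hence O(A) = O(A|E)/LR.
Posterior odds = 0.831/(1−0.831) = 4.9172. LR = 0.93/0.35 = 2.6571.
Prior odds = 4.9172/2.6571 = 1.8506, so P(A) = 1.8506/(1+1.8506) ≈ 0.65.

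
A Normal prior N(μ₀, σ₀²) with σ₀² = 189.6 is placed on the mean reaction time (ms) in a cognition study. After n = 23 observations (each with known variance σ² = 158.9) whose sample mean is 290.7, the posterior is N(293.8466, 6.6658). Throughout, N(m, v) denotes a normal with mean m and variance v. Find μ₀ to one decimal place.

μ₀ = 380.2

The posterior mean is a precision-weighted average: μ_n = (τ₀μ₀ + τ_data·x̄)/(τ₀+τ_data), with τ₀=1/σ₀² and τ_data=n/σ².
Here τ₀ = 1/189.6 = 0.005274 and τ_data = 23/158.9 = 0.144745, so τ_n = 0.150019.
Rearranging for μ₀: μ₀ = (μ_n·τ_n − τ_data·x̄)/τ₀ = (293.8466·0.150019 − 0.144745·290.7) / 0.005274 = 2.005202/0.005274 ≈ 380.2.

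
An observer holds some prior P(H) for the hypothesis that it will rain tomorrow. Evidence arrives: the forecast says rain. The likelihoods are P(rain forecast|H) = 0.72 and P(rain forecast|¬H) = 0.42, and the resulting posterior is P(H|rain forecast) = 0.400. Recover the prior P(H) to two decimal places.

P(H) = 0.28

In odds form, posterior odds = prior odds × likelihood ratio, so prior odds = posterior odds ÷ LR.
Posterior odds = 0.400/(1−0.400) = 0.6667. LR = 0.72/0.42 = 1.7143.
Prior odds = 0.6667/1.7143 = 0.3889, so P(H) = 0.3889/(1+0.3889) ≈ 0.28.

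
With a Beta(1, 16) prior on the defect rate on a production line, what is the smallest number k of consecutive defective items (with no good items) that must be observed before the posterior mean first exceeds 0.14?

After k defective items and 0 good items the posterior is Beta(1+k, 16), with mean (1+k)/(1+16+k).
Set (1+k)/(17+k) > 0.14 and solve: k > (0.14·17 − 1)/(1 − 0.14) = 1.605.
The smallest integer exceeding 1.605 is 2.

k = 2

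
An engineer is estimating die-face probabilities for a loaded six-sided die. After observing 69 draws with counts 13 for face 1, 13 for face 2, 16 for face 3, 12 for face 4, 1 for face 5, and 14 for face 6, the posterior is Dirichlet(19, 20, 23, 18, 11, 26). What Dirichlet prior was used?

For a Dirichlet(α) prior with multinomial counts c, the posterior is Dirichlet(α + c) componentwise.
Subtract each count from the matching posterior parameter: 19−13=6, 20−13=7, 23−16=7, 18−12=6, 11−1=10, 26−14=12.

Dirichlet(6, 7, 7, 6, 10, 12)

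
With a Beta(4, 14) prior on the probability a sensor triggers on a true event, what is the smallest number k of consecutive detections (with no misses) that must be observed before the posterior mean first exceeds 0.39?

After k detections and 0 misses the posterior is Beta(4+k, 14), with mean (4+k)/(4+14+k).
Set (4+k)/(18+k) > 0.39 and solve: k > (0.39·18 − 4)/(1 − 0.39) = 4.951.
The smallest integer exceeding 4.951 is 5, and checking k=5: (9)/(23) = 0.3913 > 0.39.

k = 5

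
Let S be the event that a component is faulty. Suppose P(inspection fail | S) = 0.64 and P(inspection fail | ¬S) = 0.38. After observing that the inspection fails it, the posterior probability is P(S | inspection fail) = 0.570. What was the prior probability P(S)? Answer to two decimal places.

In odds form, posterior odds = prior odds × likelihood ratio, so prior odds = posterior odds ÷ LR.
Posterior odds = 0.570/(1−0.570) = 1.3256. LR = 0.64/0.38 = 1.6842.
Prior odds = 1.3256/1.6842 = 0.7871, so P(S) = 0.7871/(1+0.7871) ≈ 0.44.

P(S) = 0.44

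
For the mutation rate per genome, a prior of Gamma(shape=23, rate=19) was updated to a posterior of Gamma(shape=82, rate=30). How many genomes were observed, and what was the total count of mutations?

Gamma–Poisson conjugacy: posterior shape = α + Σxᵢ, posterior rate = β + n.
Matching: Σxᵢ = 82 − 23 = 59 and n = 30 − 19 = 11.

n = 11 genomes with total 59 mutations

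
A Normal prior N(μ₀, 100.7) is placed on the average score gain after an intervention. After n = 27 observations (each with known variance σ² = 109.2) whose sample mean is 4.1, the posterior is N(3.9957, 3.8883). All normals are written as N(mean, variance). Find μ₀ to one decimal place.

μ₀ = 1.4

The posterior mean is a precision-weighted average: μ_n = (τ₀μ₀ + τ_data·x̄)/(τ₀+τ_data), with τ₀=1/σ₀² and τ_data=n/σ².
Here τ₀ = 1/100.7 = 0.009930 and τ_data = 27/109.2 = 0.247253, so τ_n = 0.257183.
Rearranging for μ₀: μ₀ = (μ_n·τ_n − τ_data·x̄)/τ₀ = (3.9957·0.257183 − 0.247253·4.1) / 0.009930 = 0.013889/0.009930 ≈ 1.4.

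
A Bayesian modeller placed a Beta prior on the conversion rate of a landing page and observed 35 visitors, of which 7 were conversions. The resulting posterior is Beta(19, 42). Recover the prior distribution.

Beta(12, 14)

A Beta(α, β) prior with s successes and f failures in binomial data gives a Beta(α+s, β+f) posterior.
Subtract the data counts: 19−7=12, 42−28=14.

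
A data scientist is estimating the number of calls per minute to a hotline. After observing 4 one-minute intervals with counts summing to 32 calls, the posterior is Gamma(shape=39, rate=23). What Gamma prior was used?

Gamma–Poisson conjugacy: posterior shape = α + Σxᵢ, posterior rate = β + n.
So α = 39 − 32 = 7 and β = 23 − 4 = 19.

Gamma(shape=7, rate=19)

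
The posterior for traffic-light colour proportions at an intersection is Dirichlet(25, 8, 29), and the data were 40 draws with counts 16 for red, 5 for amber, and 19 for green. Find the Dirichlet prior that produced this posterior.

Dirichlet(9, 3, 10)

For a Dirichlet(α) prior with multinomial counts c, the posterior is Dirichlet(α + c) componentwise.
Subtract each count from the matching posterior parameter: 25−16=9, 8−5=3, 29−19=10.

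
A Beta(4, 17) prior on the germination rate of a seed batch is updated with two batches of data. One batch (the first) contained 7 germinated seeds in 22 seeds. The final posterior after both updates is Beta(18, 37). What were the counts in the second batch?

Sequential conjugate updates are equivalent to a single update on the pooled data, so total successes = posterior α − prior α and total failures = posterior β − prior β.
Total across both batches: 18−4=14 germinated seeds, 37−17=20 non-germinating seeds.
Subtract the first batch: 14−7=7 germinated seeds and 20−15=5 non-germinating seeds.

7 germinated seeds and 5 non-germinating seeds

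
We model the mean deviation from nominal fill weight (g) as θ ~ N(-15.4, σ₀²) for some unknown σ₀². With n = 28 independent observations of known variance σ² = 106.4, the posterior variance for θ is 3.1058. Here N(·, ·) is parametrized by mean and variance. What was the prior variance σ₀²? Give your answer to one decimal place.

σ₀² = 17.0

Posterior precision equals prior precision plus data precision: 1/σ_n² = 1/σ₀² + n/σ².
So 1/σ₀² = 1/3.1058 − 28/106.4 = 0.321978 − 0.263158 = 0.058820.
Hence σ₀² = 1/0.058820 ≈ 17.0.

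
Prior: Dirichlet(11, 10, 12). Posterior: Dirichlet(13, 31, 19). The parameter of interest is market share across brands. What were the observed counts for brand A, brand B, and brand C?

counts (2, 21, 7)

For a Dirichlet(α) prior with multinomial counts c, the posterior is Dirichlet(α + c) componentwise.
Counts are posterior − prior componentwise: 13−11=2, 31−10=21, 19−12=7.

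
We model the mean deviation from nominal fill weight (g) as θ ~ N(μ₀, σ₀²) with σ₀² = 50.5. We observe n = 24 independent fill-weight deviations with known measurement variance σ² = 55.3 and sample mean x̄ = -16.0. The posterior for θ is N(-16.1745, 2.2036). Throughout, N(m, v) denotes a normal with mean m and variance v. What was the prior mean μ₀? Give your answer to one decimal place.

μ₀ = -20.0

The posterior mean is a precision-weighted average: μ_n = (τ₀μ₀ + τ_data·x̄)/(τ₀+τ_data), with τ₀=1/σ₀² and τ_data=n/σ².
Here τ₀ = 1/50.5 = 0.019802 and τ_data = 24/55.3 = 0.433996, so τ_n = 0.453798.
Rearranging for μ₀: μ₀ = (μ_n·τ_n − τ_data·x̄)/τ₀ = (-16.1745·0.453798 − 0.433996·-16.0) / 0.019802 = -0.396020/0.019802 ≈ -20.0.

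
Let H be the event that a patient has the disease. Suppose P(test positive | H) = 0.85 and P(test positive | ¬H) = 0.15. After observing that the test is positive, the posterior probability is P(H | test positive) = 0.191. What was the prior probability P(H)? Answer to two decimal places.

P(H) = 0.04

In odds form, posterior odds = prior odds × likelihood ratio, so prior odds = posterior odds ÷ LR.
Posterior odds = 0.191/(1−0.191) = 0.2361. LR = 0.85/0.15 = 5.6667.
Prior odds = 0.2361/5.6667 = 0.0417, so P(H) = 0.0417/(1+0.0417) ≈ 0.04.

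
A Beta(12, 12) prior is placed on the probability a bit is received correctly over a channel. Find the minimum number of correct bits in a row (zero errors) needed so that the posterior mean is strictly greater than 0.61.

After k correct bits and 0 errors the posterior is Beta(12+k, 12), with mean (12+k)/(12+12+k).
Set (12+k)/(24+k) > 0.61 and solve: k > (0.61·24 − 12)/(1 − 0.61) = 6.769.
The smallest integer exceeding 6.769 is 7, and checking k=7: (19)/(31) = 0.6129 > 0.61.

k = 7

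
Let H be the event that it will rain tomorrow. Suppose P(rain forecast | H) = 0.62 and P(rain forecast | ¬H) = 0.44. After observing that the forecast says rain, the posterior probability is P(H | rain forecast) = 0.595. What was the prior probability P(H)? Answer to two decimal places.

Bayes' rule in odds form gives O(H|E) = O(H)·[P(E|H)/P(E|¬H)], hence O(H) = O(H|E)/LR.
Posterior odds = 0.595/(1−0.595) = 1.4691. LR = 0.62/0.44 = 1.4091.
Prior odds = 1.4691/1.4091 = 1.0426, so P(H) = 1.0426/(1+1.0426) ≈ 0.51.

P(H) = 0.51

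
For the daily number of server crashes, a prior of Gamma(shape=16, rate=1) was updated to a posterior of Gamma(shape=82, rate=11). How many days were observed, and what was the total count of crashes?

A Gamma(α, β) prior (rate parametrization) on a Poisson rate with n observations summing to S gives posterior Gamma(α+S, β+n).
Matching: Σxᵢ = 82 − 16 = 66 and n = 11 − 1 = 10.

n = 10 days with total 66 crashes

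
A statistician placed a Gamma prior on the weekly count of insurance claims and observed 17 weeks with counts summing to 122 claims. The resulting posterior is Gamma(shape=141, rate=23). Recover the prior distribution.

Gamma(shape=19, rate=6)

Gamma–Poisson conjugacy: posterior shape = α + Σxᵢ, posterior rate = β + n.
So α = 141 − 122 = 19 and β = 23 − 17 = 6.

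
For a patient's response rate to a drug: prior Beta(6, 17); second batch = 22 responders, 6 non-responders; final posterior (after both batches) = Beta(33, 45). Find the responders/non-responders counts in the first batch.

5 responders and 22 non-responders

Sequential conjugate updates are equivalent to a single update on the pooled data, so total successes = posterior α − prior α and total failures = posterior β − prior β.
Total across both batches: 33−6=27 responders, 45−17=28 non-responders.
Subtract the second batch: 27−22=5 responders and 28−6=22 non-responders.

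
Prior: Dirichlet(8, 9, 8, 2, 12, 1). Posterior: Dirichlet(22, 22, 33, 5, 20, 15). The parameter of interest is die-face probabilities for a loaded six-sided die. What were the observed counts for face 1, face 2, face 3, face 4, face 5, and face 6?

For a Dirichlet(α) prior with multinomial counts c, the posterior is Dirichlet(α + c) componentwise.
Counts are posterior − prior componentwise: 22−8=14, 22−9=13, 33−8=25, 5−2=3, 20−12=8, 15−1=14.

counts (14, 13, 25, 3, 8, 14)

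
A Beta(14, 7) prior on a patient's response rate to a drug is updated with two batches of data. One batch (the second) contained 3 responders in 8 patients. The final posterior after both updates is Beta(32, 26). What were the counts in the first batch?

Because Beta–binomial updating is additive in the counts, the combined data contributed (α_post−α_prior, β_post−β_prior) successes and failures.
Total across both batches: 32−14=18 responders, 26−7=19 non-responders.
Subtract the second batch: 18−3=15 responders and 19−5=14 non-responders.

15 responders and 14 non-responders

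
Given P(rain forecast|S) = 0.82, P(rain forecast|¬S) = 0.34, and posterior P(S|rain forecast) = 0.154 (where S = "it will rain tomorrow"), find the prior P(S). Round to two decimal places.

In odds form, posterior odds = prior odds × likelihood ratio, so prior odds = posterior odds ÷ LR.
Posterior odds = 0.154/(1−0.154) = 0.1820. LR = 0.82/0.34 = 2.4118.
Prior odds = 0.1820/2.4118 = 0.0755, so P(S) = 0.0755/(1+0.0755) ≈ 0.07.

P(S) = 0.07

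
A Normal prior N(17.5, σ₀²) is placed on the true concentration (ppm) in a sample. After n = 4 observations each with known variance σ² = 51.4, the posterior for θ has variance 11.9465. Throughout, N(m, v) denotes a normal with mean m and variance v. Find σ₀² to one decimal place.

Posterior precision equals prior precision plus data precision: 1/σ_n² = 1/σ₀² + n/σ².
So 1/σ₀² = 1/11.9465 − 4/51.4 = 0.083707 − 0.077821 = 0.005886.
Hence σ₀² = 1/0.005886 ≈ 169.9.

σ₀² = 169.9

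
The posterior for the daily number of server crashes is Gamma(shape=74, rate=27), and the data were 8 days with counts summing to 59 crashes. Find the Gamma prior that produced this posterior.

A Gamma(α, β) prior (rate parametrization) on a Poisson rate with n observations summing to S gives posterior Gamma(α+S, β+n).
So α = 74 − 59 = 15 and β = 27 − 8 = 19.

Gamma(shape=15, rate=19)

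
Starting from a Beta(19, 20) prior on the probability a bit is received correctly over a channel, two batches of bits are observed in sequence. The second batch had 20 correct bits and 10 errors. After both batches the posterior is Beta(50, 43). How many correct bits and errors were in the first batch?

Because Beta–binomial updating is additive in the counts, the combined data contributed (α_post−α_prior, β_post−β_prior) successes and failures.
Total across both batches: 50−19=31 correct bits, 43−20=23 errors.
Subtract the second batch: 31−20=11 correct bits and 23−10=13 errors.

11 correct bits and 13 errors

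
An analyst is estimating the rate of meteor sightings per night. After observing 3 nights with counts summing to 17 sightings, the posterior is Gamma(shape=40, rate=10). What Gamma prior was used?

A Gamma(α, β) prior (rate parametrization) on a Poisson rate with n observations summing to S gives posterior Gamma(α+S, β+n).
So α = 40 − 17 = 23 and β = 10 − 3 = 7.

Gamma(shape=23, rate=7)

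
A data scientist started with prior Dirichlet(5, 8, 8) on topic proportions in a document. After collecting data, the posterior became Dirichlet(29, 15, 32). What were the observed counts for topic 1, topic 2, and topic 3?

For a Dirichlet(α) prior with multinomial counts c, the posterior is Dirichlet(α + c) componentwise.
Counts are posterior − prior componentwise: 29−5=24, 15−8=7, 32−8=24.

counts (24, 7, 24)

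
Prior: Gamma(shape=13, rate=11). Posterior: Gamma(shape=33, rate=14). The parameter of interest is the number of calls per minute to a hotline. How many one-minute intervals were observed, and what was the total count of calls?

n = 3 one-minute intervals with total 20 calls

A Gamma(α, β) prior (rate parametrization) on a Poisson rate with n observations summing to S gives posterior Gamma(α+S, β+n).
Matching: Σxᵢ = 33 − 13 = 20 and n = 14 − 11 = 3.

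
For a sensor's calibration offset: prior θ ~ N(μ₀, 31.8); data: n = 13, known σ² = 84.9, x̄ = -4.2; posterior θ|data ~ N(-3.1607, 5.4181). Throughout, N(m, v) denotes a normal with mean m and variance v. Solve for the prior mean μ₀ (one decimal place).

With known observation variance, the Normal–Normal posterior has precision τ_n = τ₀ + n/σ² and mean μ_n = (τ₀μ₀ + (n/σ²)x̄)/τ_n.
Here τ₀ = 1/31.8 = 0.031447 and τ_data = 13/84.9 = 0.153121, so τ_n = 0.184568.
Rearranging for μ₀: μ₀ = (μ_n·τ_n − τ_data·x̄)/τ₀ = (-3.1607·0.184568 − 0.153121·-4.2) / 0.031447 = 0.059744/0.031447 ≈ 1.9.

μ₀ = 1.9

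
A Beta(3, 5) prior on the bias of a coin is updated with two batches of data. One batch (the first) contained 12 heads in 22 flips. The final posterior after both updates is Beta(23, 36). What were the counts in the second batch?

Sequential conjugate updates are equivalent to a single update on the pooled data, so total successes = posterior α − prior α and total failures = posterior β − prior β.
Total across both batches: 23−3=20 heads, 36−5=31 tails.
Subtract the first batch: 20−12=8 heads and 31−10=21 tails.

8 heads and 21 tails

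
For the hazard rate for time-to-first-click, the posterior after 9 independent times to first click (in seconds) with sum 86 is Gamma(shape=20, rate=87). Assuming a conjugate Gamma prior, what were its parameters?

Gamma–exponential conjugacy: posterior shape = α + n, posterior rate = β + Σtᵢ.
So α = 20 − 9 = 11 and β = 87 − 86 = 1.

Gamma(shape=11, rate=1)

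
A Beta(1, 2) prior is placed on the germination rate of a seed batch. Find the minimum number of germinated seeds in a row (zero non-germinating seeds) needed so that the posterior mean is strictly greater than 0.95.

After k germinated seeds and 0 non-germinating seeds the posterior is Beta(1+k, 2), with mean (1+k)/(1+2+k).
Set (1+k)/(3+k) > 0.95 and solve: k > (0.95·3 − 1)/(1 − 0.95) = 37.000.
The smallest integer exceeding 37.000 is 38.

k = 38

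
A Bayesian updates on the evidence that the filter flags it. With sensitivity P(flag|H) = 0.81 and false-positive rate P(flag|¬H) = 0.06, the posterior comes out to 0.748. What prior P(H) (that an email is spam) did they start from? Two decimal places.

P(H) = 0.18

Bayes' rule in odds form gives O(H|E) = O(H)·[P(E|H)/P(E|¬H)], hence O(H) = O(H|E)/LR.
Posterior odds = 0.748/(1−0.748) = 2.9683. LR = 0.81/0.06 = 13.5000.
Prior odds = 2.9683/13.5000 = 0.2199, so P(H) = 0.2199/(1+0.2199) ≈ 0.18.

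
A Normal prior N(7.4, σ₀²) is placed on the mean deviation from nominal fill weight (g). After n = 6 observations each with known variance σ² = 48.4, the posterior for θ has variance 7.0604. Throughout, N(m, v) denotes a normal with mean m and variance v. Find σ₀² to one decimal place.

Posterior precision equals prior precision plus data precision: 1/σ_n² = 1/σ₀² + n/σ².
So 1/σ₀² = 1/7.0604 − 6/48.4 = 0.141635 − 0.123967 = 0.017668.
Hence σ₀² = 1/0.017668 ≈ 56.6.

σ₀² = 56.6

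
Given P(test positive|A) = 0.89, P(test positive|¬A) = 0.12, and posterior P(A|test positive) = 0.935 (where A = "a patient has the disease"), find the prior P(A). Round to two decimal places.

P(A) = 0.66

Bayes' rule in odds form gives O(A|E) = O(A)·[P(E|A)/P(E|¬A)], hence O(A) = O(A|E)/LR.
Posterior odds = 0.935/(1−0.935) = 14.3846. LR = 0.89/0.12 = 7.4167.
Prior odds = 14.3846/7.4167 = 1.9395, so P(A) = 1.9395/(1+1.9395) ≈ 0.66.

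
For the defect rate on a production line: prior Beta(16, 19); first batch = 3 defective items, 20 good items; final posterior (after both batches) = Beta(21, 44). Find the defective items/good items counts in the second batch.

2 defective items and 5 good items

Sequential conjugate updates are equivalent to a single update on the pooled data, so total successes = posterior α − prior α and total failures = posterior β − prior β.
Total across both batches: 21−16=5 defective items, 44−19=25 good items.
Subtract the first batch: 5−3=2 defective items and 25−20=5 good items.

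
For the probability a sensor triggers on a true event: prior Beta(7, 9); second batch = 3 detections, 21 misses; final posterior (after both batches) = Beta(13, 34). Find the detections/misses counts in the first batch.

Because Beta–binomial updating is additive in the counts, the combined data contributed (α_post−α_prior, β_post−β_prior) successes and failures.
Total across both batches: 13−7=6 detections, 34−9=25 misses.
Subtract the second batch: 6−3=3 detections and 25−21=4 misses.

3 detections and 4 misses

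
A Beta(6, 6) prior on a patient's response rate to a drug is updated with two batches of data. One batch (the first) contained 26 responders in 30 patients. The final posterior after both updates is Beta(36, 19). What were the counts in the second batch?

4 responders and 9 non-responders

Sequential conjugate updates are equivalent to a single update on the pooled data, so total successes = posterior α − prior α and total failures = posterior β − prior β.
Total across both batches: 36−6=30 responders, 19−6=13 non-responders.
Subtract the first batch: 30−26=4 responders and 13−4=9 non-responders.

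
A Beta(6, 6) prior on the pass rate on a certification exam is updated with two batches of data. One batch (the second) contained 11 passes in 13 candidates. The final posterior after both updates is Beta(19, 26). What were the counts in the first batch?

2 passes and 18 failures

Because Beta–binomial updating is additive in the counts, the combined data contributed (α_post−α_prior, β_post−β_prior) successes and failures.
Total across both batches: 19−6=13 passes, 26−6=20 failures.
Subtract the second batch: 13−11=2 passes and 20−2=18 failures.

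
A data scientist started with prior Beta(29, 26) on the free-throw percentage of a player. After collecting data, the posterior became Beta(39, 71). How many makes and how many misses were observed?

Under Beta–binomial conjugacy the posterior parameters are (α+s, β+f).
Match parameters: s=39−29=10, f=71−26=45.

10 makes and 45 misses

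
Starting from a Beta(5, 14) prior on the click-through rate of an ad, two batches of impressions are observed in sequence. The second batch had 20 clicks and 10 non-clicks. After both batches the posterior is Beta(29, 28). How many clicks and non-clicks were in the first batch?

Sequential conjugate updates are equivalent to a single update on the pooled data, so total successes = posterior α − prior α and total failures = posterior β − prior β.
Total across both batches: 29−5=24 clicks, 28−14=14 non-clicks.
Subtract the second batch: 24−20=4 clicks and 14−10=4 non-clicks.

4 clicks and 4 non-clicks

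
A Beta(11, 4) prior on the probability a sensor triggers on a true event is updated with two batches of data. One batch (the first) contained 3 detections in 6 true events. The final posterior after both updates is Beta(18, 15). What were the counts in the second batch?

4 detections and 8 misses

Sequential conjugate updates are equivalent to a single update on the pooled data, so total successes = posterior α − prior α and total failures = posterior β − prior β.
Total across both batches: 18−11=7 detections, 15−4=11 misses.
Subtract the first batch: 7−3=4 detections and 11−3=8 misses.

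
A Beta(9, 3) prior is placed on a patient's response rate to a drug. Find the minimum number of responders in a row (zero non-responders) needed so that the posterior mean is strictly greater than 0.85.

k = 9

After k responders and 0 non-responders the posterior is Beta(9+k, 3), with mean (9+k)/(9+3+k).
Set (9+k)/(12+k) > 0.85 and solve: k > (0.85·12 − 9)/(1 − 0.85) = 8.000.
The smallest integer exceeding 8.000 is 9, and checking k=9: (18)/(21) = 0.8571 > 0.85.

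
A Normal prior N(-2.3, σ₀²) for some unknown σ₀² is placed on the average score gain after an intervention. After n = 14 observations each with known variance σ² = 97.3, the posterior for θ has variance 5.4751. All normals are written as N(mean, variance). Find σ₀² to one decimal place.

σ₀² = 25.8

For the Normal–Normal model with known σ², precisions add: τ_n = τ₀ + n/σ².
So 1/σ₀² = 1/5.4751 − 14/97.3 = 0.182645 − 0.143885 = 0.038760.
Hence σ₀² = 1/0.038760 ≈ 25.8.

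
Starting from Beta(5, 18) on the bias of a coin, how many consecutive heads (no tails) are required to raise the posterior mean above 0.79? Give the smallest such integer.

k = 63

After k heads and 0 tails the posterior is Beta(5+k, 18), with mean (5+k)/(5+18+k).
Set (5+k)/(23+k) > 0.79 and solve: k > (0.79·23 − 5)/(1 − 0.79) = 62.714.
The smallest integer exceeding 62.714 is 63, and checking k=63: (68)/(86) = 0.7907 > 0.79.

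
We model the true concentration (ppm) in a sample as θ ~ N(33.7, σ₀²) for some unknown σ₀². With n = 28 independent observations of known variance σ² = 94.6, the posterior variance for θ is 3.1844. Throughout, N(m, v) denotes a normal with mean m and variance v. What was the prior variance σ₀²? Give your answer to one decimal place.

For the Normal–Normal model with known σ², precisions add: τ_n = τ₀ + n/σ².
So 1/σ₀² = 1/3.1844 − 28/94.6 = 0.314031 − 0.295983 = 0.018048.
Hence σ₀² = 1/0.018048 ≈ 55.4.

σ₀² = 55.4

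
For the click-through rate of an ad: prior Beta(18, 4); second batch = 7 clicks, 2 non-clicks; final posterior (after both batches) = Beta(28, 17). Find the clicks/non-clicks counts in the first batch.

Sequential conjugate updates are equivalent to a single update on the pooled data, so total successes = posterior α − prior α and total failures = posterior β − prior β.
Total across both batches: 28−18=10 clicks, 17−4=13 non-clicks.
Subtract the second batch: 10−7=3 clicks and 13−2=11 non-clicks.

3 clicks and 11 non-clicks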